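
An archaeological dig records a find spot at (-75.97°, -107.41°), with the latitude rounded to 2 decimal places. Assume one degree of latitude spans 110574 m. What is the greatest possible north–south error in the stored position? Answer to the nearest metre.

553 metres

Rounding to 2 decimal places leaves the latitude within ±0.005° of the true value.
Along the meridian that is 0.005° × 110574 m/° = 552.87 m.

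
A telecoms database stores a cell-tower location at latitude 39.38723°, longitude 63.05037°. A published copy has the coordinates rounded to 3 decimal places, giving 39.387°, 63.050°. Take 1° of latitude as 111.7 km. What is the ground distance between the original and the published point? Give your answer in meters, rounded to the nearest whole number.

41 meters

The latitude changed by +0.00023° and the longitude by +0.00037°.
North–south shift: 0.00023 × 111700 = 25.691 m.
East–west at this latitude: 0.00037° × 111700 × cos 39.387° ≈ 0.00037 × 86330.4 = 31.9423 m.
Combined displacement = (25.691² + 31.9423²)^½ ≈ 40.9919 m.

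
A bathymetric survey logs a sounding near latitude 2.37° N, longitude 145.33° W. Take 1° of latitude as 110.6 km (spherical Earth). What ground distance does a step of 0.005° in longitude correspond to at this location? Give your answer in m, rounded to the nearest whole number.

553 m

0.005° of longitude at 2.37° is 0.005 × 110600 × cos 2.37° ≈ 0.005 × 110505 = 552.527 m.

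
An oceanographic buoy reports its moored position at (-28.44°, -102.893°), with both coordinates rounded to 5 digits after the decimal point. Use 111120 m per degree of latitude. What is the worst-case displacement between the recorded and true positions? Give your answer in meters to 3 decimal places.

0.740 meters

Rounding to 5 decimal places leaves each coordinate within ±5e-06° of the true value.
North–south component: 5e-06° × 111120 = 0.5556 m.
Longitude error → 5e-06 × 111120 × cos 28.44° = 5e-06 × 111120 × 0.8793 ≈ 0.488548 m.
Worst case both components are at the extreme and orthogonal: √(0.5556² + 0.488548²) ≈ 0.739845 m.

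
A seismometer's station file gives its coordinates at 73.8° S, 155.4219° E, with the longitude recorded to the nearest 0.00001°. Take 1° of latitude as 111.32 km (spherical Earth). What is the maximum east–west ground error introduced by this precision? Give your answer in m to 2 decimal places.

0.16 m

Rounding to 5 decimal places leaves the longitude within ±5e-06° of the true value.
Parallels shrink by cos φ, so at 73.8° a degree of longitude is 111320 × 0.2790 ≈ 31057.3 m.
East–west error: 5e-06° × 31057.3 m/° ≈ 0.155286 m.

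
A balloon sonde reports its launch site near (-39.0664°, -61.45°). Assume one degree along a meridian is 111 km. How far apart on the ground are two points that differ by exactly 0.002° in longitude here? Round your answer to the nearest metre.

172 metres

At 39.0664° a degree of longitude is 111000 × cos 39.0664° ≈ 86182.2 m, so 0.002° corresponds to 172.364 m.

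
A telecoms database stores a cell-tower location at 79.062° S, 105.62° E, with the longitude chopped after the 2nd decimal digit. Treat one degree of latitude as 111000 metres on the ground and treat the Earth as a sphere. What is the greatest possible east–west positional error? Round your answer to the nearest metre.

211 metres

Truncating at 2 decimal places can drop up to a full unit in the last place, so the longitude may be off by as much as 0.01°.
At latitude 79.062° a degree of longitude spans 111000 m × cos 79.062° = 111000 × 0.1897 ≈ 21061.9 m.
So at most 0.01° × 21061.9 ≈ 210.619 m east–west.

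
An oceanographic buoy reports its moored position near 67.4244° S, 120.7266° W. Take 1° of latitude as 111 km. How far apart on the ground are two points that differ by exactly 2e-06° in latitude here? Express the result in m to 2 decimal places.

0.22 m

Along a meridian 2e-06° is 2e-06 × 111000 = 0.222 m.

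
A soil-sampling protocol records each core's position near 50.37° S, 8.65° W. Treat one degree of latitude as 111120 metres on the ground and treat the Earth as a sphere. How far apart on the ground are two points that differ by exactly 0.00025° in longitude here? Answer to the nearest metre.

One degree of longitude here spans 111120 × cos 50.37° = 111120 × 0.6378 ≈ 70875.4 m; 0.00025° of that is 17.7188 m.

18 metres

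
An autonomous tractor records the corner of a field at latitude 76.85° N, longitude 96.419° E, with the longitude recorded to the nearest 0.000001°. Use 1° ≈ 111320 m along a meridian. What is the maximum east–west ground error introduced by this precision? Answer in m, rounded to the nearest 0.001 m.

Rounding to 6 decimal places leaves the longitude within ±5e-07° of the true value.
One degree of longitude at 76.85° is 111320 × cos 76.85° ≈ 111320 × 0.2275 = 25325.4 m.
East–west error: 5e-07° × 25325.4 m/° ≈ 0.0126627 m.

0.013 m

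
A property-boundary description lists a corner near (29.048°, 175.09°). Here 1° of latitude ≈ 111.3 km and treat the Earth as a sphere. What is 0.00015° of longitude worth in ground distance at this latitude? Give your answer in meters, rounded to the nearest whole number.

15 meters

0.00015° of longitude at 29.048° is 0.00015 × 111300 × cos 29.048° ≈ 0.00015 × 97299.9 = 14.595 m.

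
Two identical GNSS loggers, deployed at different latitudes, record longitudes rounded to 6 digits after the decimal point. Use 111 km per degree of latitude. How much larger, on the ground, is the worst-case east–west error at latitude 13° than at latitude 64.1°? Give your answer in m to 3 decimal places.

0.030 m

Rounding to 6 decimal places leaves the longitude within ±5e-07° of the true value.
Error at 13° = 5e-07° × 111000 × cos 13° ≈ 0.0555 × 0.9744 = 0.054078 m.
Error at 64.1° = 5e-07° × 111000 × cos 64.1° ≈ 0.0555 × 0.4368 = 0.024242 m.
Difference: 0.054078 − 0.024242 = 0.029835 m.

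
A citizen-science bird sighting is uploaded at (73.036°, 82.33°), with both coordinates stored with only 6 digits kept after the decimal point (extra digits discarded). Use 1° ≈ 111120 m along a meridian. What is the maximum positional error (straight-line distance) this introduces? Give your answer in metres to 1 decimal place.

0.1 metres

Truncating at 6 decimal places can drop up to a full unit in the last place, so each coordinate may be off by as much as 1e-06°.
Latitude error → 1e-06 × 111120 = 0.11112 m along the meridian.
E–W at 73.036°: 1e-06° × 111120 × cos 73.036° = 1e-06 × 111120 × 0.2918 ≈ 0.0324216 m.
Combining orthogonally: (0.11112² + 0.0324216²)^½ ≈ 0.115753 m.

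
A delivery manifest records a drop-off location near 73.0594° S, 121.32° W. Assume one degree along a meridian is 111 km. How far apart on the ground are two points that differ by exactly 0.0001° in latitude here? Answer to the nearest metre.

11 metres

0.0001° × 111000 m/° = 11.1 m.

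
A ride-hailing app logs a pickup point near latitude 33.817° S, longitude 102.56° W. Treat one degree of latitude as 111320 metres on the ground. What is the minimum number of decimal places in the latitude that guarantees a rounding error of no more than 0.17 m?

One degree of latitude covers 111320 m.
N decimal places → at most half a unit in the last place, 0.5 × 10⁻ᴺ° = 111320/2 × 10⁻ᴺ m.
Setting 55660 × 10⁻ᴺ ≤ 0.17 gives 10ᴺ ≥ 3.274e+05, i.e. N ≥ 5.52.
N = 5 would give 0.557 m (too coarse); N = 6 gives 0.0557 m ≤ 0.17 m.

6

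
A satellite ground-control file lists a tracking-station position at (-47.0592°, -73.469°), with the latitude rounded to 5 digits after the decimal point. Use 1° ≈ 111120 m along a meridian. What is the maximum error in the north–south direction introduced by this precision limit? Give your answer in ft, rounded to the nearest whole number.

2 ft

Rounding to 5 decimal places leaves the latitude within ±5e-06° of the true value.
So the N–S error is at most 5e-06 × 111120 = 0.5556 m.
Converting: 0.5556 m × 3.2808 ft/m ≈ 1.8228 ft.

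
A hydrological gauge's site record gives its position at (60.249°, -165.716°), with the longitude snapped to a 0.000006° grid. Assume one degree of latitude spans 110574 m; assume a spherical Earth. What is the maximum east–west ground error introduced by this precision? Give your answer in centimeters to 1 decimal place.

16.5 centimeters

With a 0.000006° grid the true value lies within half a step, ±0.000006°/2 = ±3e-06°, of the stored one.
Parallels shrink by cos φ, so at 60.249° a degree of longitude is 110574 × 0.4962 ≈ 54870.3 m.
East–west error: 3e-06° × 54870.3 m/° ≈ 0.164611 m.
That is 0.164611 m = 16.461 cm.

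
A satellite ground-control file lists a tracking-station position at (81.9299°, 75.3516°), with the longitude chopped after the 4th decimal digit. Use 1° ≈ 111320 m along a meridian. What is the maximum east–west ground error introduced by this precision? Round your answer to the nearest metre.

2 metres

Truncating at 4 decimal places can drop up to a full unit in the last place, so the longitude may be off by as much as 0.0001°.
Parallels shrink by cos φ, so at 81.9299° a degree of longitude is 111320 × 0.1404 ≈ 15627.6 m.
Maximum E–W displacement: 0.0001 × 15627.6 = 1.56276 m.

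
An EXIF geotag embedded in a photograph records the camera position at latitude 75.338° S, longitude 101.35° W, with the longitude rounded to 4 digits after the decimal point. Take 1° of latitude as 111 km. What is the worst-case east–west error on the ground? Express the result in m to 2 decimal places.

Rounding to 4 decimal places leaves the longitude within ±5e-05° of the true value.
At latitude 75.338° a degree of longitude spans 111000 m × cos 75.338° = 111000 × 0.2531 ≈ 28095.9 m.
Maximum E–W displacement: 5e-05 × 28095.9 = 1.4048 m.

1.40 m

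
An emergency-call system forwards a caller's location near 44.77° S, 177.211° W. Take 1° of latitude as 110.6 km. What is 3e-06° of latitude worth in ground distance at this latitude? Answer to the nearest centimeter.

33 centimeters

3e-06° × 110600 m/° = 0.3318 m.
That is 0.3318 m = 33.18 cm.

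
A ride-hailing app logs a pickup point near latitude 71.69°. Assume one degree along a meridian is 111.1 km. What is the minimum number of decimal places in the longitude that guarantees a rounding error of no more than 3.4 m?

At 71.69° one degree of longitude covers 111100 × cos 71.69° ≈ 111100 × 0.3142 ≈ 34903 m.
N decimal places → at most half a unit in the last place, 0.5 × 10⁻ᴺ° = 34903/2 × 10⁻ᴺ m.
Setting 17451.5 × 10⁻ᴺ ≤ 3.4 gives 10ᴺ ≥ 5133, i.e. N ≥ 3.71.
So 4 decimal places suffice (1.75 m); 3 would allow up to 17.5 m.

4 decimal places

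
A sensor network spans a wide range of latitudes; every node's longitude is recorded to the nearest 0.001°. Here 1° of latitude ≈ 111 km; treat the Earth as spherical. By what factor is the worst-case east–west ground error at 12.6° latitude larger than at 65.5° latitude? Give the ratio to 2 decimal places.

2.35

Rounding to 3 decimal places leaves the longitude within ±0.0005° of the true value.
At 12.6°: 0.0005° × 111000 × cos 12.6° = 0.0005 × 111000 × 0.9759 ≈ 54.163 m.
Error at 65.5° = 0.0005° × 111000 × cos 65.5° ≈ 55.5 × 0.4147 = 23.015 m.
The ratio reduces to cos 12.6° / cos 65.5° = 0.9759/0.4147 ≈ 2.3533.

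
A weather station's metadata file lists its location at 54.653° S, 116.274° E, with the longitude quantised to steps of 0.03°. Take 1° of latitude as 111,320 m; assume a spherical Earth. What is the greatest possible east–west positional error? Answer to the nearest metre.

With a 0.03° grid the true value lies within half a step, ±0.03°/2 = ±0.015°, of the stored one.
One degree of longitude at 54.653° is 111320 × cos 54.653° ≈ 111320 × 0.5785 = 64401.6 m.
East–west error: 0.015° × 64401.6 m/° ≈ 966.024 m.

966 metres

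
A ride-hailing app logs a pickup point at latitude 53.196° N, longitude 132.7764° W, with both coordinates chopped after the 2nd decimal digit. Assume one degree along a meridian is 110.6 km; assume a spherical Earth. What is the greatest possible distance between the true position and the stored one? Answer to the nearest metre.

1289 metres

Truncating at 2 decimal places can drop up to a full unit in the last place, so each coordinate may be off by as much as 0.01°.
N–S: 0.01° × 110600 m/° = 1106 m.
East–west component at 53.196°: 0.01° × 110600 × cos 53.196° ≈ 0.01 × 66258.2 ≈ 662.582 m.
Combining orthogonally: (1106² + 662.582²)^½ ≈ 1289.28 m.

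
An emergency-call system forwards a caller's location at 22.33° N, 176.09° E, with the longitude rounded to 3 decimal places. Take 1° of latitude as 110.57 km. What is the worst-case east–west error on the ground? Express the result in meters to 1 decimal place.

51.1 meters

Rounding to 3 decimal places leaves the longitude within ±0.0005° of the true value.
Parallels shrink by cos φ, so at 22.33° a degree of longitude is 110570 × 0.9250 ≈ 102278 m.
Maximum E–W displacement: 0.0005 × 102278 = 51.1392 m.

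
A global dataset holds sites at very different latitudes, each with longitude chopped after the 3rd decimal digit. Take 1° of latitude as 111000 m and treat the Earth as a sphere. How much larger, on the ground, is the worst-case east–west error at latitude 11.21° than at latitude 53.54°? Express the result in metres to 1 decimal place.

42.9 metres

Truncating at 3 decimal places can drop up to a full unit in the last place, so the longitude may be off by as much as 0.001°.
At 11.21°: 0.001° × 111000 × cos 11.21° = 0.001 × 111000 × 0.9809 ≈ 108.88 m.
At 53.54°: 0.001° × 111000 × cos 53.54° = 0.001 × 111000 × 0.5943 ≈ 65.963 m.
Difference: 108.88 − 65.963 = 42.919 m.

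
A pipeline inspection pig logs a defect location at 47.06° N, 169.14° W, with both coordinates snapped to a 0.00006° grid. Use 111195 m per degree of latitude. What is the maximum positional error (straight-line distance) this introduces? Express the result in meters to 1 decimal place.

With a 0.00006° grid the true value lies within half a step, ±0.00006°/2 = ±3e-05°, of the stored one.
North–south component: 3e-05° × 111195 = 3.33585 m.
Longitude error → 3e-05 × 111195 × cos 47.06° = 3e-05 × 111195 × 0.6812 ≈ 2.27249 m.
The two errors are perpendicular, so the maximum displacement is √(3.33585² + 2.27249²) ≈ 4.03635 m.

4.0 meters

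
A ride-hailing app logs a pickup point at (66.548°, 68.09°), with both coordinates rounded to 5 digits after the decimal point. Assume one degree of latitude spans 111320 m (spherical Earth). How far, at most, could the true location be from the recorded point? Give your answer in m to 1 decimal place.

0.6 m

Rounding to 5 decimal places leaves each coordinate within ±5e-06° of the true value.
Latitude error → 5e-06 × 111320 = 0.5566 m along the meridian.
E–W at 66.548°: 5e-06° × 111320 × cos 66.548° = 5e-06 × 111320 × 0.3980 ≈ 0.221516 m.
The two errors are perpendicular, so the maximum displacement is √(0.5566² + 0.221516²) ≈ 0.59906 m.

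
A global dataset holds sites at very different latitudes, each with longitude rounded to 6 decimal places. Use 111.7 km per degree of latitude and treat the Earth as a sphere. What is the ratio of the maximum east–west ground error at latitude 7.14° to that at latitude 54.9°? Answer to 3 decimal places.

1.726

Rounding to 6 decimal places leaves the longitude within ±5e-07° of the true value.
At 7.14°: 5e-07° × 111700 × cos 7.14° = 5e-07 × 111700 × 0.9922 ≈ 0.055417 m.
At 54.9°: 5e-07° × 111700 × cos 54.9° = 5e-07 × 111700 × 0.5750 ≈ 0.032114 m.
Ratio: 0.055417 / 0.032114 = cos 7.14° / cos 54.9° ≈ 1.7256.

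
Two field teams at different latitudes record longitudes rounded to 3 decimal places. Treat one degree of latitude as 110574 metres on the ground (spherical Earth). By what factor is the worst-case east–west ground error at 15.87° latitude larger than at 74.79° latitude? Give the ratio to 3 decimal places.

Rounding to 3 decimal places leaves the longitude within ±0.0005° of the true value.
At 15.87°: 0.0005° × 110574 × cos 15.87° = 0.0005 × 110574 × 0.9619 ≈ 53.18 m.
At 74.79°: 0.0005° × 110574 × cos 74.79° = 0.0005 × 110574 × 0.2624 ≈ 14.505 m.
The ratio reduces to cos 15.87° / cos 74.79° = 0.9619/0.2624 ≈ 3.6663.

3.666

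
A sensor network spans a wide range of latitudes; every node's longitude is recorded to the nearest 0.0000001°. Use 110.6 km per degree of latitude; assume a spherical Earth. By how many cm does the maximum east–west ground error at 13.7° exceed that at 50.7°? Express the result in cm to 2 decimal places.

Rounding to 7 decimal places leaves the longitude within ±5e-08° of the true value.
Error at 13.7° = 5e-08° × 110600 × cos 13.7° ≈ 0.00553 × 0.9715 = 0.0053727 m.
At 50.7°: 5e-08° × 110600 × cos 50.7° = 5e-08 × 110600 × 0.6334 ≈ 0.0035026 m.
So the lower-latitude error exceeds the higher by 0.0053727 − 0.0035026 = 0.0018701 m.
That is 0.00187007 m = 0.18701 cm.

0.19 cm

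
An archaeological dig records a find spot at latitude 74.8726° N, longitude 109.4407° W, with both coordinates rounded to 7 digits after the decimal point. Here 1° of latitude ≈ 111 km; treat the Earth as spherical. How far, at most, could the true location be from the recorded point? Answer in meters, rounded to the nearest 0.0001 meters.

Rounding to 7 decimal places leaves each coordinate within ±5e-08° of the true value.
Latitude error → 5e-08 × 111000 = 0.00555 m along the meridian.
E–W at 74.8726°: 5e-08° × 111000 × cos 74.8726° = 5e-08 × 111000 × 0.2610 ≈ 0.00144836 m.
The two errors are perpendicular, so the maximum displacement is √(0.00555² + 0.00144836²) ≈ 0.00573587 m.

0.0057 meters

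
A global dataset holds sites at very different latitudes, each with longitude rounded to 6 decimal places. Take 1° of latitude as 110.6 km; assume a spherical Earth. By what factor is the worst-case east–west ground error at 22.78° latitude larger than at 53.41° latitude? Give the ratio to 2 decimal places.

Rounding to 6 decimal places leaves the longitude within ±5e-07° of the true value.
At 22.78°: 5e-07° × 110600 × cos 22.78° = 5e-07 × 110600 × 0.9220 ≈ 0.050987 m.
At 53.41°: 5e-07° × 110600 × cos 53.41° = 5e-07 × 110600 × 0.5961 ≈ 0.032963 m.
The ratio reduces to cos 22.78° / cos 53.41° = 0.9220/0.5961 ≈ 1.5468.

1.55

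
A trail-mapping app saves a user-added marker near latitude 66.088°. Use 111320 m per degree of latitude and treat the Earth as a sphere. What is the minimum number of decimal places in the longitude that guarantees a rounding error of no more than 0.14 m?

At 66.088° one degree of longitude covers 111320 × cos 66.088° ≈ 111320 × 0.4053 ≈ 45121.7 m.
With N decimal places the half-ulp bound is 0.5·10⁻ᴺ°, or 0.5·10⁻ᴺ × 45121.7 m on the ground.
Setting 22560.8 × 10⁻ᴺ ≤ 0.14 gives 10ᴺ ≥ 1.611e+05, i.e. N ≥ 5.21.
So 6 decimal places suffice (0.0226 m); 5 would allow up to 0.226 m.

6 decimal places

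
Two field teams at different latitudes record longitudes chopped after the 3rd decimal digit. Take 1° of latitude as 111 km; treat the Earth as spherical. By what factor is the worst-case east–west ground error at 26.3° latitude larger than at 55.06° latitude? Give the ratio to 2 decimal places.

Truncating at 3 decimal places can drop up to a full unit in the last place, so the longitude may be off by as much as 0.001°.
Error at 26.3° = 0.001° × 111000 × cos 26.3° ≈ 111 × 0.8965 = 99.51 m.
Error at 55.06° = 0.001° × 111000 × cos 55.06° ≈ 111 × 0.5727 = 63.572 m.
Ratio: 99.51 / 63.572 = cos 26.3° / cos 55.06° ≈ 1.5653.

1.57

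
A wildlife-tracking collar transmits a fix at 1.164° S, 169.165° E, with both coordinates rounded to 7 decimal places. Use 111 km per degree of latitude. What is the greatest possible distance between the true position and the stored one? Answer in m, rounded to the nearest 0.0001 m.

Rounding to 7 decimal places leaves each coordinate within ±5e-08° of the true value.
Latitude error → 5e-08 × 111000 = 0.00555 m along the meridian.
E–W at 1.164°: 5e-08° × 111000 × cos 1.164° = 5e-08 × 111000 × 0.9998 ≈ 0.00554885 m.
Combining orthogonally: (0.00555² + 0.00554885²)^½ ≈ 0.00784808 m.

0.0078 m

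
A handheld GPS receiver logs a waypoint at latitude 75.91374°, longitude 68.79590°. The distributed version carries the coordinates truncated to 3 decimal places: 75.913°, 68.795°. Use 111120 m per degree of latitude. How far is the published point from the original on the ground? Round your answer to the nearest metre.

The latitude changed by +0.00074° and the longitude by +0.00090°.
North–south shift: 0.00074 × 111120 = 82.2288 m.
East–west at this latitude: 0.00090° × 111120 × cos 75.913° ≈ 0.00090 × 27046 = 24.3414 m.
Hypotenuse of the two orthogonal shifts: √(82.2288² + 24.3414²) = 85.7559 m.

86 metres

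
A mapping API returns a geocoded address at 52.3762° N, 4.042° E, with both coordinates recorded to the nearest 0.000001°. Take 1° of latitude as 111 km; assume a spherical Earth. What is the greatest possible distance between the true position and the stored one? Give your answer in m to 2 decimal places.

Rounding to 6 decimal places leaves each coordinate within ±5e-07° of the true value.
N–S: 5e-07° × 111000 m/° = 0.0555 m.
E–W at 52.3762°: 5e-07° × 111000 × cos 52.3762° = 5e-07 × 111000 × 0.6105 ≈ 0.0338813 m.
Worst case both components are at the extreme and orthogonal: √(0.0555² + 0.0338813²) ≈ 0.0650246 m.

0.07 m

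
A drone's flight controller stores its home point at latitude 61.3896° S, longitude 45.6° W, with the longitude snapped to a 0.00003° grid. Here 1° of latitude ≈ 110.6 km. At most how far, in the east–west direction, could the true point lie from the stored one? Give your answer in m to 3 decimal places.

0.794 m

With a 0.00003° grid the true value lies within half a step, ±0.00003°/2 = ±1.5e-05°, of the stored one.
At latitude 61.3896° a degree of longitude spans 110600 m × cos 61.3896° = 110600 × 0.4789 ≈ 52960.9 m.
East–west error: 1.5e-05° × 52960.9 m/° ≈ 0.794414 m.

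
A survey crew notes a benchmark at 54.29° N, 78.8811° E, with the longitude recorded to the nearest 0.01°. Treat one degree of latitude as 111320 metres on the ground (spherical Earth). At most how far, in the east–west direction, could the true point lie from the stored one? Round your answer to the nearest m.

325 m

Rounding to 2 decimal places leaves the longitude within ±0.005° of the true value.
Parallels shrink by cos φ, so at 54.29° a degree of longitude is 111320 × 0.5837 ≈ 64975.6 m.
Maximum E–W displacement: 0.005 × 64975.6 = 324.878 m.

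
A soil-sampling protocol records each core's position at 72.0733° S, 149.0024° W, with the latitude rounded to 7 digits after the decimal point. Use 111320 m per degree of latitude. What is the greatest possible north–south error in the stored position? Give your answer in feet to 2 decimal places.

Rounding to 7 decimal places leaves the latitude within ±5e-08° of the true value.
Along the meridian that is 5e-08° × 111320 m/° = 0.005566 m.
In feet: 0.005566 m ÷ 0.3048 ≈ 0.018261 ft.

0.02 feet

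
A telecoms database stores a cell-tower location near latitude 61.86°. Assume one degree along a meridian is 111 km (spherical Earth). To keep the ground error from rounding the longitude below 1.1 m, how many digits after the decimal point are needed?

5 decimal places

At 61.86° one degree of longitude covers 111000 × cos 61.86° ≈ 111000 × 0.4716 ≈ 52350.7 m.
With N decimal places the half-ulp bound is 0.5·10⁻ᴺ°, or 0.5·10⁻ᴺ × 52350.7 m on the ground.
Setting 26175.3 × 10⁻ᴺ ≤ 1.1 gives 10ᴺ ≥ 2.38e+04, i.e. N ≥ 4.38.
So 5 decimal places suffice (0.262 m); 4 would allow up to 2.62 m.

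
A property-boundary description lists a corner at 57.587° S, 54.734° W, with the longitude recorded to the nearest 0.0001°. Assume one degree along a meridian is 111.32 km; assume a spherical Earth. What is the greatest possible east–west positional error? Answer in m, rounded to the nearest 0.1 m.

3.0 m

Rounding to 4 decimal places leaves the longitude within ±5e-05° of the true value.
One degree of longitude at 57.587° is 111320 × cos 57.587° ≈ 111320 × 0.5360 = 59669.6 m.
So at most 5e-05° × 59669.6 ≈ 2.98348 m east–west.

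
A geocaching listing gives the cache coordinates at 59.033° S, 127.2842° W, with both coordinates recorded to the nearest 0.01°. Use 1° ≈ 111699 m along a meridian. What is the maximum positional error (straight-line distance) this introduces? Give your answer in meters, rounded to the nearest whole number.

628 meters

Rounding to 2 decimal places leaves each coordinate within ±0.005° of the true value.
N–S: 0.005° × 111699 m/° = 558.495 m.
East–west component at 59.033°: 0.005° × 111699 × cos 59.033° ≈ 0.005 × 57474.1 ≈ 287.37 m.
The two errors are perpendicular, so the maximum displacement is √(558.495² + 287.37²) ≈ 628.091 m.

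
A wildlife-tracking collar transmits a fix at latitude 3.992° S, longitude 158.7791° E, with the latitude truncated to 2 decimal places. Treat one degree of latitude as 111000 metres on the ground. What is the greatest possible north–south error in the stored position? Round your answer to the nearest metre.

Truncating at 2 decimal places can drop up to a full unit in the last place, so the latitude may be off by as much as 0.01°.
North–south distance: 0.01° × 111000 m/° = 1110 m.

1110 metres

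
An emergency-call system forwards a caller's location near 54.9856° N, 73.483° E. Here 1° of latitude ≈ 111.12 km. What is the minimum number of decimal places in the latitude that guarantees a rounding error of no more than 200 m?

One degree of latitude covers 111120 m.
With N decimal places the half-ulp bound is 0.5·10⁻ᴺ°, or 0.5·10⁻ᴺ × 111120 m on the ground.
Need 0.5 × 111120 × 10⁻ᴺ ≤ 200 → 10⁻ᴺ ≤ 3.600e-03, so N ≥ 2.44.
So 3 decimal places suffice (55.6 m); 2 would allow up to 556 m.

3 decimal places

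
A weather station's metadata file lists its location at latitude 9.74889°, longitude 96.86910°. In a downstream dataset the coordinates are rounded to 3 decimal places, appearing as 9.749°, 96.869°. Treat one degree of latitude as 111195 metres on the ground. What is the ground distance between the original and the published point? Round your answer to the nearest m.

Δlat = 9.74889 − 9.749 = -0.00011°; Δlon = 96.86910 − 96.869 = +0.00010°.
North–south shift: -0.00011 × 111195 = -12.2315 m.
East–west at this latitude: 0.00010° × 111195 × cos 9.749° ≈ 0.00010 × 109589 = 10.9589 m.
Hypotenuse of the two orthogonal shifts: √(12.2315² + 10.9589²) = 16.4227 m.

16 m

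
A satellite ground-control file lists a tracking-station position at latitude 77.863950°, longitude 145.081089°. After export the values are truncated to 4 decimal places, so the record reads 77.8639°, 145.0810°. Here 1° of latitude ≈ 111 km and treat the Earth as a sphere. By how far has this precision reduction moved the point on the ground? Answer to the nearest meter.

6 meters

The latitude changed by +0.000050° and the longitude by +0.000089°.
North–south shift: 0.000050 × 111000 = 5.55 m.
East–west at this latitude: 0.000089° × 111000 × cos 77.8639° ≈ 0.000089 × 23336 = 2.07691 m.
Hypotenuse of the two orthogonal shifts: √(5.55² + 2.07691²) = 5.92588 m.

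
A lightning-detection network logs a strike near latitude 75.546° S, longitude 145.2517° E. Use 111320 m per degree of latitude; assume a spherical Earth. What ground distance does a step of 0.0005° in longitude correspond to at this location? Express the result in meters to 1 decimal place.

0.0005° of longitude at 75.546° is 0.0005 × 111320 × cos 75.546° ≈ 0.0005 × 27785.8 = 13.8929 m.

13.9 meters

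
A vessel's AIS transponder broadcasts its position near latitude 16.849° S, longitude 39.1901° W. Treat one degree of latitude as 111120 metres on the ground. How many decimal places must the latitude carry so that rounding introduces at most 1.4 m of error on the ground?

One degree of latitude covers 111120 m.
Rounding to N decimal places gives at most 0.5 × 10⁻ᴺ degrees of error, i.e. 0.5 × 10⁻ᴺ × 111120 m.
Need 0.5 × 111120 × 10⁻ᴺ ≤ 1.4 → 10⁻ᴺ ≤ 2.520e-05, so N ≥ 4.60.
At 4 places the error can reach 5.56 m, but 5 places keeps it to 0.556 m.

5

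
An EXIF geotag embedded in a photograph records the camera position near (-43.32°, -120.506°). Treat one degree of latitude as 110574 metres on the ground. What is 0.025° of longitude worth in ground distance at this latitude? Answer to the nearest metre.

2011 metres

One degree of longitude here spans 110574 × cos 43.32° = 110574 × 0.7275 ≈ 80446.3 m; 0.025° of that is 2011.16 m.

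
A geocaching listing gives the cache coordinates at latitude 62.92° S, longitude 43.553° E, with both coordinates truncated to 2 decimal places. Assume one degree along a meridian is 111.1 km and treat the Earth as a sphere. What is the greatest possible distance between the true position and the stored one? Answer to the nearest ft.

4005 ft

Truncating at 2 decimal places can drop up to a full unit in the last place, so each coordinate may be off by as much as 0.01°.
North–south component: 0.01° × 111100 = 1111 m.
E–W at 62.92°: 0.01° × 111100 × cos 62.92° = 0.01 × 111100 × 0.4552 ≈ 505.765 m.
The two errors are perpendicular, so the maximum displacement is √(1111² + 505.765²) ≈ 1220.7 m.
In feet: 1220.7 m ÷ 0.3048 ≈ 4004.9 ft.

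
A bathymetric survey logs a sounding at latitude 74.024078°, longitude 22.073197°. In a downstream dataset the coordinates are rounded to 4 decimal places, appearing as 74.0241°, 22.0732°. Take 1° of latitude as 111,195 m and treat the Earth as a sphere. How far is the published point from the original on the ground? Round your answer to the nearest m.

2 m

Δlat = 74.024078 − 74.0241 = -0.000022°; Δlon = 22.073197 − 22.0732 = -0.000003°.
North–south shift: -0.000022 × 111195 = -2.44629 m.
E–W at 74.0241°: -0.000003° × 111195 × cos 74.0241° = -0.000003 × 111195 × 0.2752 ≈ -0.0918136 m.
Distance: √(2.44629² + 0.0918136²) ≈ 2.44801 m.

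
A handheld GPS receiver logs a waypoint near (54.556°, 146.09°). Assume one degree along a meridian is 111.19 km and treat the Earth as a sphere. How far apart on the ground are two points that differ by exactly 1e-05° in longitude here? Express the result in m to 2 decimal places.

0.64 m

One degree of longitude here spans 111190 × cos 54.556° = 111190 × 0.5799 ≈ 64479.9 m; 1e-05° of that is 0.644799 m.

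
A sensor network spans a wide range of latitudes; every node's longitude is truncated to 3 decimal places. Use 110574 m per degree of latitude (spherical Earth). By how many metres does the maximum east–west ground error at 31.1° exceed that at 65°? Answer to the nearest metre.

Truncating at 3 decimal places can drop up to a full unit in the last place, so the longitude may be off by as much as 0.001°.
Error at 31.1° = 0.001° × 110574 × cos 31.1° ≈ 110.57 × 0.8563 = 94.681 m.
Error at 65° = 0.001° × 110574 × cos 65° ≈ 110.57 × 0.4226 = 46.731 m.
So the lower-latitude error exceeds the higher by 94.681 − 46.731 = 47.95 m.

48 metres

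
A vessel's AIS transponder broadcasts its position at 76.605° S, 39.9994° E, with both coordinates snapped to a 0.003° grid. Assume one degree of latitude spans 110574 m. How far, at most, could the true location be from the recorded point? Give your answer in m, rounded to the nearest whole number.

With a 0.003° grid the true value lies within half a step, ±0.003°/2 = ±0.0015°, of the stored one.
Latitude error → 0.0015 × 110574 = 165.861 m along the meridian.
East–west component at 76.605°: 0.0015° × 110574 × cos 76.605° ≈ 0.0015 × 25615.9 ≈ 38.4239 m.
Combining orthogonally: (165.861² + 38.4239²)^½ ≈ 170.254 m.

170 m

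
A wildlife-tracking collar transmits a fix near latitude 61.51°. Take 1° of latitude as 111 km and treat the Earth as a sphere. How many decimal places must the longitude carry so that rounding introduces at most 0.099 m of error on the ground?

At 61.51° one degree of longitude covers 111000 × cos 61.51° ≈ 111000 × 0.4770 ≈ 52947.6 m.
With N decimal places the half-ulp bound is 0.5·10⁻ᴺ°, or 0.5·10⁻ᴺ × 52947.6 m on the ground.
Setting 26473.8 × 10⁻ᴺ ≤ 0.099 gives 10ᴺ ≥ 2.674e+05, i.e. N ≥ 5.43.
So 6 decimal places suffice (0.0265 m); 5 would allow up to 0.265 m.

6 decimal places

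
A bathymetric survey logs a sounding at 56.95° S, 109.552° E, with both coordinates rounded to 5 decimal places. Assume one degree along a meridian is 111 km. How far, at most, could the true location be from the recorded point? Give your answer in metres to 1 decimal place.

0.6 metres

Rounding to 5 decimal places leaves each coordinate within ±5e-06° of the true value.
N–S: 5e-06° × 111000 m/° = 0.555 m.
Longitude error → 5e-06 × 111000 × cos 56.95° = 5e-06 × 111000 × 0.5454 ≈ 0.302681 m.
Worst case both components are at the extreme and orthogonal: √(0.555² + 0.302681²) ≈ 0.632171 m.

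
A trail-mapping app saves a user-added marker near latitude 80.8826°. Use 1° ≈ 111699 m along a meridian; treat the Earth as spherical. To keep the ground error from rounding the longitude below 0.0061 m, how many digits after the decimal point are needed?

At 80.8826° one degree of longitude covers 111699 × cos 80.8826° ≈ 111699 × 0.1585 ≈ 17699.6 m.
N decimal places → at most half a unit in the last place, 0.5 × 10⁻ᴺ° = 17699.6/2 × 10⁻ᴺ m.
Need 0.5 × 17699.6 × 10⁻ᴺ ≤ 0.0061 → 10⁻ᴺ ≤ 6.893e-07, so N ≥ 6.16.
N = 6 would give 0.00885 m (too coarse); N = 7 gives 0.000885 m ≤ 0.0061 m.

7 decimal places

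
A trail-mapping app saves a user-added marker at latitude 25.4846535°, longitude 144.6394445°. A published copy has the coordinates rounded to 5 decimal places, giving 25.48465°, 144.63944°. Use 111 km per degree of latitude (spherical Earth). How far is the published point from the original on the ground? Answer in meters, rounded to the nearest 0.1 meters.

Δlat = 25.4846535 − 25.48465 = +0.0000035°; Δlon = 144.6394445 − 144.63944 = +0.0000045°.
N–S: 0.0000035° × 111000 m/° = 0.3885 m.
E–W at 25.4846°: 0.0000045° × 111000 × cos 25.4846° = 0.0000045 × 111000 × 0.9027 ≈ 0.450899 m.
Distance: √(0.3885² + 0.450899²) ≈ 0.595182 m.

0.6 meters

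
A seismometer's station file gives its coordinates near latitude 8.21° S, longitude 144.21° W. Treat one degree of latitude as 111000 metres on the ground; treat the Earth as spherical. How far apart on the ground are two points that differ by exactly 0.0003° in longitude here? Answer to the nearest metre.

At 8.21° a degree of longitude is 111000 × cos 8.21° ≈ 109862 m, so 0.0003° corresponds to 32.9587 m.

33 metres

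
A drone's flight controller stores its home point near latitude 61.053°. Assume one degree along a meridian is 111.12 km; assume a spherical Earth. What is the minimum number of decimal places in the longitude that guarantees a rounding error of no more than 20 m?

At 61.053° one degree of longitude covers 111120 × cos 61.053° ≈ 111120 × 0.4840 ≈ 53782.1 m.
Rounding to N decimal places gives at most 0.5 × 10⁻ᴺ degrees of error, i.e. 0.5 × 10⁻ᴺ × 53782.1 m.
Setting 26891.1 × 10⁻ᴺ ≤ 20 gives 10ᴺ ≥ 1345, i.e. N ≥ 3.13.
So 4 decimal places suffice (2.69 m); 3 would allow up to 26.9 m.

4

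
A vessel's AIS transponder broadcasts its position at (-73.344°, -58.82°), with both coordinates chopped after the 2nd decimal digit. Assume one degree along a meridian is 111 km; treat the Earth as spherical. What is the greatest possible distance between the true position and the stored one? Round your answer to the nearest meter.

Truncating at 2 decimal places can drop up to a full unit in the last place, so each coordinate may be off by as much as 0.01°.
N–S: 0.01° × 111000 m/° = 1110 m.
East–west component at 73.344°: 0.01° × 111000 × cos 73.344° ≈ 0.01 × 31815.4 ≈ 318.154 m.
The two errors are perpendicular, so the maximum displacement is √(1110² + 318.154²) ≈ 1154.7 m.

1155 meters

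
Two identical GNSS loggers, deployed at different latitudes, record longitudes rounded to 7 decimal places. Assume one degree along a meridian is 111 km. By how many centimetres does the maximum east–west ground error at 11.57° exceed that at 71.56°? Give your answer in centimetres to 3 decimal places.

Rounding to 7 decimal places leaves the longitude within ±5e-08° of the true value.
At 11.57°: 5e-08° × 111000 × cos 11.57° = 5e-08 × 111000 × 0.9797 ≈ 0.0054372 m.
At 71.56°: 5e-08° × 111000 × cos 71.56° = 5e-08 × 111000 × 0.3163 ≈ 0.0017555 m.
Difference: 0.0054372 − 0.0017555 = 0.0036817 m.
That is 0.0036817 m = 0.36817 cm.

0.368 centimetres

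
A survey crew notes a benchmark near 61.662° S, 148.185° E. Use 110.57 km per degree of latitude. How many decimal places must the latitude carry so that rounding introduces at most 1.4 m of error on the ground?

5

One degree of latitude covers 110570 m.
Rounding to N decimal places gives at most 0.5 × 10⁻ᴺ degrees of error, i.e. 0.5 × 10⁻ᴺ × 110570 m.
Need 0.5 × 110570 × 10⁻ᴺ ≤ 1.4 → 10⁻ᴺ ≤ 2.532e-05, so N ≥ 4.60.
At 4 places the error can reach 5.53 m, but 5 places keeps it to 0.553 m.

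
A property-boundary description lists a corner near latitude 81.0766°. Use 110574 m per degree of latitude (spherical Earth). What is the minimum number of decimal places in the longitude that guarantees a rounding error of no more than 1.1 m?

4 decimal places

At 81.0766° one degree of longitude covers 110574 × cos 81.0766° ≈ 110574 × 0.1551 ≈ 17151.6 m.
Rounding to N decimal places gives at most 0.5 × 10⁻ᴺ degrees of error, i.e. 0.5 × 10⁻ᴺ × 17151.6 m.
Setting 8575.78 × 10⁻ᴺ ≤ 1.1 gives 10ᴺ ≥ 7796, i.e. N ≥ 3.89.
N = 3 would give 8.58 m (too coarse); N = 4 gives 0.858 m ≤ 1.1 m.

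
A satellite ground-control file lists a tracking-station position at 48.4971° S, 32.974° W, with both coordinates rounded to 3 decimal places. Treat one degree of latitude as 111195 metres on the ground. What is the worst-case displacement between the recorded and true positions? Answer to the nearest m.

Rounding to 3 decimal places leaves each coordinate within ±0.0005° of the true value.
North–south component: 0.0005° × 111195 = 55.5975 m.
East–west component at 48.4971°: 0.0005° × 111195 × cos 48.4971° ≈ 0.0005 × 73684.3 ≈ 36.8421 m.
The two errors are perpendicular, so the maximum displacement is √(55.5975² + 36.8421²) ≈ 66.6965 m.

67 m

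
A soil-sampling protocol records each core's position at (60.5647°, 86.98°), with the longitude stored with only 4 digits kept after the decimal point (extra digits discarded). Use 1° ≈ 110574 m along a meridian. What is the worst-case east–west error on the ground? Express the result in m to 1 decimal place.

5.4 m

Truncating at 4 decimal places can drop up to a full unit in the last place, so the longitude may be off by as much as 0.0001°.
Parallels shrink by cos φ, so at 60.5647° a degree of longitude is 110574 × 0.4914 ≈ 54340.5 m.
East–west error: 0.0001° × 54340.5 m/° ≈ 5.43405 m.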